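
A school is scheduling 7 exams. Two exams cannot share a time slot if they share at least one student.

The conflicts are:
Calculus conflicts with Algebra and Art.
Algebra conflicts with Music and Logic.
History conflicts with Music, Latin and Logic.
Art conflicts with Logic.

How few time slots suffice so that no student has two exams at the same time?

2

History and Music conflict, so at least 2 time slots are needed.
2 time slots suffice: time slot 1 → {Algebra, History, Art}; time slot 2 → {Calculus, Music, Latin, Logic}. No two conflicting exams share a time slot.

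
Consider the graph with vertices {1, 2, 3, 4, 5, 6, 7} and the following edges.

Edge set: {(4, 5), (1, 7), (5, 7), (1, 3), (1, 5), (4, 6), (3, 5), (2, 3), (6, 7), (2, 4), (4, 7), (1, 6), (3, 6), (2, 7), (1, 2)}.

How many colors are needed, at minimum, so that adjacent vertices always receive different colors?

3

1, 6, 7 form a triangle, so at least 3 colors are needed.
One proper 3-coloring: 1=blue, 2=green, 3=red, 4=blue, 5=green, 6=green, 7=red. Every edge joins two different colors.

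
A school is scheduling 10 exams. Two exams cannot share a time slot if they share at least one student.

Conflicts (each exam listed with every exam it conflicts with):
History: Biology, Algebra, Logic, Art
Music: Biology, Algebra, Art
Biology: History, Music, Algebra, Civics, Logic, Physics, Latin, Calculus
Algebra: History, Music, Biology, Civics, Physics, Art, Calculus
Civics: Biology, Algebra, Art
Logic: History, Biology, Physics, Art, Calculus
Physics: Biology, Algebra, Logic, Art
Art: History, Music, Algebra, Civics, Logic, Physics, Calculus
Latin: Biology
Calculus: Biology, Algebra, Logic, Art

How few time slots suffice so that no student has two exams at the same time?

3

Algebra, Physics, Art all conflict with each other, so at least 3 time slots are needed.
A valid assignment using 3 time slots: History=3, Music=3, Biology=1, Algebra=2, Civics=3, Logic=2, Physics=3, Art=1, Latin=2, Calculus=3. Every pair that conflicts lands in different time slots.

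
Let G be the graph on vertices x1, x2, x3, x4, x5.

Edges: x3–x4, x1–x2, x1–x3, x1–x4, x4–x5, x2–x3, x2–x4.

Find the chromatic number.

4

x1, x2, x3, x4 form a clique, so at least 4 colors are needed.
4 colors suffice: x1=4, x2=3, x3=2, x4=1, x5=2. Every edge joins two different colors.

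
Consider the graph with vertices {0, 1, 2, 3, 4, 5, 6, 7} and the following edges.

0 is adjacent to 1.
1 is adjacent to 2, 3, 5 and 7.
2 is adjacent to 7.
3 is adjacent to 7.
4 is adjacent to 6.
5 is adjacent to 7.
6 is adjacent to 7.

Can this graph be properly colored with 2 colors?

1, 3, 7 form a triangle, so at least 3 colors are needed.
So 2 colors are not enough.

No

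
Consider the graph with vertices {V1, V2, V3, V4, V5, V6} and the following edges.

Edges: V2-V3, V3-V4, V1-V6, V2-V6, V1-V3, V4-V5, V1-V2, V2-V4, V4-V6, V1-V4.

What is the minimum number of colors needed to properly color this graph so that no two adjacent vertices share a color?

4

V1, V2, V4, V6 form a clique, so at least 4 colors are needed.
One proper 4-coloring: V1=2, V2=3, V3=4, V4=1, V5=2, V6=4. Every edge joins two different colors.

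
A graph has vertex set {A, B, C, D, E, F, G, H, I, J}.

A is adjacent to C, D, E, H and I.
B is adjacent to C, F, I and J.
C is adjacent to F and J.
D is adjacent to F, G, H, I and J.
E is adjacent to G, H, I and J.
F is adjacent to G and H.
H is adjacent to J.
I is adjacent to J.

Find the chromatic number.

3

B, C, J are mutually adjacent, so at least 3 colors are needed.
3 colors suffice: color 1 → {A, F, J}; color 2 → {B, D, E}; color 3 → {C, G, H, I}. Each edge has distinct colors on its endpoints.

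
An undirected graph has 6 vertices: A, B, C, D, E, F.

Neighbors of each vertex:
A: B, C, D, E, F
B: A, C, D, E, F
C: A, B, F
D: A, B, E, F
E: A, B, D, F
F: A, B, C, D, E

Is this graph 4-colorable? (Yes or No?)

A, B, D, E, F are mutually adjacent (a clique of size 5), so at least 5 colors are needed.
So 4 colors are not enough.

No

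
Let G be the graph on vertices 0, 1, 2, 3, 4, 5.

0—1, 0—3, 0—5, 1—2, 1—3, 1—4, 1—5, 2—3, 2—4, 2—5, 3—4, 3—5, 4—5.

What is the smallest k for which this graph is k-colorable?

1, 2, 3, 4, 5 are pairwise adjacent (a clique of size 5), so at least 5 colors are needed.
5 colors suffice: color a → {5}; color b → {1}; color c → {3}; color d → {0, 4}; color e → {2}. Each edge has distinct colors on its endpoints.

5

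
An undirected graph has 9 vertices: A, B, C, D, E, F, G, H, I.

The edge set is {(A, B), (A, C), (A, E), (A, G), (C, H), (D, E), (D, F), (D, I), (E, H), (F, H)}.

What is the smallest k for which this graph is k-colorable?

2

E and H are adjacent, so at least 2 colors are needed.
A valid assignment using 2 colors: A=1, B=2, C=2, D=1, E=2, F=2, G=2, H=1, I=2. No two adjacent vertices share a color.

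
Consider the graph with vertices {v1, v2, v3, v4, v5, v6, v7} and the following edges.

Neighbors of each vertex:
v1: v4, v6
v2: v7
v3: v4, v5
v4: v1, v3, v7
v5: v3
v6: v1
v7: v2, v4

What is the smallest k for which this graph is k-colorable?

v3 and v5 are adjacent, so at least 2 colors are needed.
2 colors suffice: color red → {v2, v4, v5, v6}; color blue → {v1, v3, v7}. Each edge has distinct colors on its endpoints.

2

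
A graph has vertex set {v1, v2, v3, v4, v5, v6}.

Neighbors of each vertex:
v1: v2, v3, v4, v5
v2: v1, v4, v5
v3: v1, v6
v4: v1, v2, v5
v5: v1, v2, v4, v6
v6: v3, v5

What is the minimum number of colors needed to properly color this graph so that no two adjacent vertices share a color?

4

v1, v2, v4, v5 are mutually adjacent (a clique of size 4), so at least 4 colors are needed.
One proper 4-coloring: v1=red, v2=green, v3=blue, v4=yellow, v5=blue, v6=red. Every edge joins two different colors.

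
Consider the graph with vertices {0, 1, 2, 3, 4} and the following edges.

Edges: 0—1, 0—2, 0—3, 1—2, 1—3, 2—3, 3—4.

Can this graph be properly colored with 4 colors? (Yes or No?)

Yes

The chromatic number is 4. 0, 1, 2, 3 form a clique, so at least 4 colors are needed.
4 colors suffice: color red → {3}; color blue → {1, 4}; color green → {2}; color yellow → {0}.
That is already a proper 4-coloring.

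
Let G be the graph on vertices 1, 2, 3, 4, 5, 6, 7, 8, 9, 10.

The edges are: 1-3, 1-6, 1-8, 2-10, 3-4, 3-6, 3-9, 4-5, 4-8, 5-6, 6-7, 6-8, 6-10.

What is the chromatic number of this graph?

3

1, 6, 8 are pairwise adjacent, so at least 3 colors are needed.
3 colors suffice: color a → {2, 4, 6, 9}; color b → {3, 5, 7, 8, 10}; color c → {1}. Every edge joins two different colors.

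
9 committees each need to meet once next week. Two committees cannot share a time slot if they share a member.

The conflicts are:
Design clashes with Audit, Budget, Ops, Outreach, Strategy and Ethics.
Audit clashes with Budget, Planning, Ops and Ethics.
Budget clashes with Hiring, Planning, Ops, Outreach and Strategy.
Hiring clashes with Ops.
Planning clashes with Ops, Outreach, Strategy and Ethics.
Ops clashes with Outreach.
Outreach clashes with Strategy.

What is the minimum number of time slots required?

Design, Budget, Ops, Outreach are mutually in conflict, so at least 4 time slots are needed.
4 time slots suffice: Design=2, Audit=4, Budget=1, Hiring=2, Planning=2, Ops=3, Outreach=4, Strategy=3, Ethics=1. Every pair that conflicts lands in different time slots.

4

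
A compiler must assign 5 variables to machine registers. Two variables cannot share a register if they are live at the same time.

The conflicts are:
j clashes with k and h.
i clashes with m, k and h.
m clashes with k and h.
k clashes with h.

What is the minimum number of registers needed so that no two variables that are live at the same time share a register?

i, m, k, h all conflict with each other, so at least 4 registers are needed.
A valid assignment using 4 registers: j=3, i=4, m=3, k=2, h=1. Each listed conflict is separated.

4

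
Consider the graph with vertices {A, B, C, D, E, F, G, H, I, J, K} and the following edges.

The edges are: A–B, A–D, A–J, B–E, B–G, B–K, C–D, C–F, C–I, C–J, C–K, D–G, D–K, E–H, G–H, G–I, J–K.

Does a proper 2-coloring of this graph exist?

No

C, D, K are pairwise adjacent, so at least 3 colors are needed.
So 2 colors are not enough.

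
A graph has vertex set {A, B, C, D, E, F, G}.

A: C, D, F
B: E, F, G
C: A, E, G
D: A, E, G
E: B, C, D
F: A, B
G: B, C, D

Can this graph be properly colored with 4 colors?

Yes

The chromatic number is 3. The cycle A-F-B-E-C-A has odd length 5, so it cannot be 2-colored; at least 3 colors are needed.
3 colors suffice: A=blue, B=red, C=red, D=red, E=blue, F=green, G=blue.
Since 4 ≥ 3, a proper 4-coloring certainly exists.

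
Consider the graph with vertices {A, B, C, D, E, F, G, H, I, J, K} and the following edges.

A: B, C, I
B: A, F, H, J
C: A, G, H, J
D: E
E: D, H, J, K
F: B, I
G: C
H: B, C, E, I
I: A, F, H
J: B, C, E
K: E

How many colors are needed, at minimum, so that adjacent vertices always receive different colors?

C and J are adjacent, so at least 2 colors are needed.
2 colors suffice: color red → {B, C, E, I}; color blue → {A, D, F, G, H, J, K}. Every edge joins two different colors.

2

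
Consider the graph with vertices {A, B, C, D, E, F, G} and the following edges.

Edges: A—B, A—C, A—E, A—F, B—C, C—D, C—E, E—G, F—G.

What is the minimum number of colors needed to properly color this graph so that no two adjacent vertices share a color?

3

A, B, C are mutually adjacent, so at least 3 colors are needed.
3 colors suffice: color red → {A, D, G}; color blue → {C, F}; color green → {B, E}. No two adjacent vertices share a color.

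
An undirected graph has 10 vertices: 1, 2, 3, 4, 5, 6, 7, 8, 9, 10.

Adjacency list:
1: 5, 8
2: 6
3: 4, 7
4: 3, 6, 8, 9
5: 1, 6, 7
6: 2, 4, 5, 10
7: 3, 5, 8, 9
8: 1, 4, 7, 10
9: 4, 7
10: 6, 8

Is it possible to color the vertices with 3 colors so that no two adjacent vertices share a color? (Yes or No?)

Yes

The chromatic number is 3. The cycle 5-7-3-4-6-5 has odd length 5, so it cannot be 2-colored; at least 3 colors are needed.
3 colors suffice: color a → {1, 2, 4, 7, 10}; color b → {3, 6, 8, 9}; color c → {5}.
That is already a proper 3-coloring.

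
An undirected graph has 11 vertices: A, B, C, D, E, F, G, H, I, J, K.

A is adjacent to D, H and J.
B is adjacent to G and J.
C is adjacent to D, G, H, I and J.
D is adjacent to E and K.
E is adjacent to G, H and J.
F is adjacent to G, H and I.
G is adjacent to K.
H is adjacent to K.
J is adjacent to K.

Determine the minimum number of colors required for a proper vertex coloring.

2

E and G are adjacent, so at least 2 colors are needed.
2 colors suffice: color 1 → {A, B, C, E, F, K}; color 2 → {D, G, H, I, J}. Every edge joins two different colors.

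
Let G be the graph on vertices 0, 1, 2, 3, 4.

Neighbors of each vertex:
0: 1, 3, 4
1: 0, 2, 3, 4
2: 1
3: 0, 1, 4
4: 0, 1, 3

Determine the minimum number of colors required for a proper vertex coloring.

0, 1, 3, 4 are mutually adjacent (a clique of size 4), so at least 4 colors are needed.
4 colors suffice: color a → {1}; color b → {2, 4}; color c → {3}; color d → {0}. Every edge joins two different colors.

4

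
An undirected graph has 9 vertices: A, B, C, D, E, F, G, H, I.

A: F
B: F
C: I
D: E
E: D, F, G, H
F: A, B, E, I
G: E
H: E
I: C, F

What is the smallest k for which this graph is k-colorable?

2

E and F are adjacent, so at least 2 colors are needed.
One proper 2-coloring: A=1, B=1, C=2, D=2, E=1, F=2, G=2, H=2, I=1. No two adjacent vertices share a color.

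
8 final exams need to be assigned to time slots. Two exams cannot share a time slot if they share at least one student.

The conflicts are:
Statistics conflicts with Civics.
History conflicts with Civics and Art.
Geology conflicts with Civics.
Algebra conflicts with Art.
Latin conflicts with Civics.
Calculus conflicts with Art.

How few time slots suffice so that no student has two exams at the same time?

2

Latin and Civics conflict, so at least 2 time slots are needed.
2 time slots suffice: Statistics=2, History=2, Geology=2, Algebra=2, Latin=2, Calculus=2, Civics=1, Art=1. No two conflicting exams share a time slot.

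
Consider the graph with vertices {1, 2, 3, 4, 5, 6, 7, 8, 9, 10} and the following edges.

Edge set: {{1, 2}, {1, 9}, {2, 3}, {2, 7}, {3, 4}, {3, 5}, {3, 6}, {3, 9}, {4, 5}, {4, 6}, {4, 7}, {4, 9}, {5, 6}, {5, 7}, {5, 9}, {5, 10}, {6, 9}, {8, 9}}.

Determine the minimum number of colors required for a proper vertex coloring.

5

3, 4, 5, 6, 9 are pairwise adjacent (a clique of size 5), so at least 5 colors are needed.
5 colors suffice: color a → {7, 9, 10}; color b → {2, 5, 8}; color c → {1, 3}; color d → {4}; color e → {6}. Every edge joins two different colors.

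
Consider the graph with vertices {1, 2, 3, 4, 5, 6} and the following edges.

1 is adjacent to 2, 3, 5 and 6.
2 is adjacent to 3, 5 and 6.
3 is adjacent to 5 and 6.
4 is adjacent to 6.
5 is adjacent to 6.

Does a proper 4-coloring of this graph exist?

No

1, 2, 3, 5, 6 are pairwise adjacent (a clique of size 5), so at least 5 colors are needed.
So 4 colors are not enough.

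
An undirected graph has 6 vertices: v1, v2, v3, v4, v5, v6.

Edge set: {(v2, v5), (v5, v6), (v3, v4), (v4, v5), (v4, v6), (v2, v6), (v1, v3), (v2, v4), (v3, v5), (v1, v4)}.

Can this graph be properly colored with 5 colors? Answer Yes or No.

Yes

The chromatic number is 4. v2, v4, v5, v6 are pairwise adjacent (a clique of size 4), so at least 4 colors are needed.
4 colors suffice: color R → {v4}; color B → {v1, v5}; color G → {v2, v3}; color Y → {v6}.
Since 5 ≥ 4, a proper 5-coloring certainly exists.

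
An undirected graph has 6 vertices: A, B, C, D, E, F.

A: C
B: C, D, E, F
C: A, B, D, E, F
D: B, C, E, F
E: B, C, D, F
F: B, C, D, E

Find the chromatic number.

5

B, C, D, E, F are mutually adjacent (a clique of size 5), so at least 5 colors are needed.
5 colors suffice: A=2, B=5, C=1, D=3, E=2, F=4. Each edge has distinct colors on its endpoints.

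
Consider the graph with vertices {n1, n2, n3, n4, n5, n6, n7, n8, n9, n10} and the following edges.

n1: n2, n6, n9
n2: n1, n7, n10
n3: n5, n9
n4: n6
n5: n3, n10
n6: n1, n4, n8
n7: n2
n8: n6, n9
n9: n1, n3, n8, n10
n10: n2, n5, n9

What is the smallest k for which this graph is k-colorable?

2

n1 and n9 are adjacent, so at least 2 colors are needed.
2 colors suffice: color R → {n2, n5, n6, n9}; color B → {n1, n3, n4, n7, n8, n10}. No two adjacent vertices share a color.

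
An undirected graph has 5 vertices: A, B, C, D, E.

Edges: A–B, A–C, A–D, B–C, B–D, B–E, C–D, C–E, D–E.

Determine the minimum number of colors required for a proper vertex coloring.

4

B, C, D, E form a clique, so at least 4 colors are needed.
A valid assignment using 4 colors: A=4, B=1, C=2, D=3, E=4. Every edge joins two different colors.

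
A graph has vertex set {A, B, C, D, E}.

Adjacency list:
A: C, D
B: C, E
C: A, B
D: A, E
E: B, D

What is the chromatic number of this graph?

3

The cycle D-A-C-B-E-D has odd length 5, so it cannot be 2-colored; at least 3 colors are needed.
3 colors suffice: color red → {C, E}; color blue → {A, B}; color green → {D}. No two adjacent vertices share a color.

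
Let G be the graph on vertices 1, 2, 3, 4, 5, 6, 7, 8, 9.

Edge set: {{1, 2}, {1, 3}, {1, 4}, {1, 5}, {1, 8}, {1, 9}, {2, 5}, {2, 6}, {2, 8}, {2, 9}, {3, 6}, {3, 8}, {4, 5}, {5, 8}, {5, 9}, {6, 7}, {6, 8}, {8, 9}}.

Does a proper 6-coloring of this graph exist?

Yes

The chromatic number is 5. 1, 2, 5, 8, 9 form a clique, so at least 5 colors are needed.
5 colors suffice: color a → {1, 6}; color b → {4, 7, 8}; color c → {3, 5}; color d → {2}; color e → {9}.
Since 6 ≥ 5, a proper 6-coloring certainly exists.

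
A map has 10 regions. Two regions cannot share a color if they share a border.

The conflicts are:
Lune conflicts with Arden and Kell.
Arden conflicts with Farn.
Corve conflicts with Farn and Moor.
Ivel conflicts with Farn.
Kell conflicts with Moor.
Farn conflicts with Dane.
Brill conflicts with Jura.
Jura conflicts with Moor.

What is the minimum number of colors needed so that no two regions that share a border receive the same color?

2

Corve and Moor conflict, so at least 2 colors are needed.
2 colors suffice: Lune=1, Arden=2, Corve=2, Ivel=2, Kell=2, Farn=1, Brill=1, Jura=2, Dane=2, Moor=1. No two conflicting regions share a color.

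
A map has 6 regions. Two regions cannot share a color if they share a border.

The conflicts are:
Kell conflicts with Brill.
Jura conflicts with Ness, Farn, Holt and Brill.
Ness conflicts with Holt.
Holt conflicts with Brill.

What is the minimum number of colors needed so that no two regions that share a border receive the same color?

3

Jura, Ness, Holt pairwise conflict, so at least 3 colors are needed.
A valid assignment using 3 colors: Kell=1, Jura=1, Ness=2, Farn=2, Holt=3, Brill=2. No two conflicting regions share a color.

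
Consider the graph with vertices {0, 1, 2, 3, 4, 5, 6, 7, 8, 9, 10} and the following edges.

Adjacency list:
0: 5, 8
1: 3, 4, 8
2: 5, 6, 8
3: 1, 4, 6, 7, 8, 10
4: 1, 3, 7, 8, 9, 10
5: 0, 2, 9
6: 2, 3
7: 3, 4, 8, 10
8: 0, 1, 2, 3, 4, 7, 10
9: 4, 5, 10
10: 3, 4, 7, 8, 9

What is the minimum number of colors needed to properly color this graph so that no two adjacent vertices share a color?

3, 4, 7, 8, 10 form a clique, so at least 5 colors are needed.
A valid assignment using 5 colors: 0=blue, 1=yellow, 2=blue, 3=green, 4=blue, 5=green, 6=red, 7=purple, 8=red, 9=red, 10=yellow. Every edge joins two different colors.

5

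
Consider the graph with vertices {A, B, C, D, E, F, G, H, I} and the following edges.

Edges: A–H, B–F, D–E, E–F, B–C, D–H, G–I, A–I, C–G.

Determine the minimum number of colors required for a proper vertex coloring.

3

The cycle I-A-H-D-E-F-B-C-G-I has odd length 9, so it cannot be 2-colored; at least 3 colors are needed.
3 colors suffice: color red → {A, C, E}; color blue → {B, D, G}; color green → {F, H, I}. Every edge joins two different colors.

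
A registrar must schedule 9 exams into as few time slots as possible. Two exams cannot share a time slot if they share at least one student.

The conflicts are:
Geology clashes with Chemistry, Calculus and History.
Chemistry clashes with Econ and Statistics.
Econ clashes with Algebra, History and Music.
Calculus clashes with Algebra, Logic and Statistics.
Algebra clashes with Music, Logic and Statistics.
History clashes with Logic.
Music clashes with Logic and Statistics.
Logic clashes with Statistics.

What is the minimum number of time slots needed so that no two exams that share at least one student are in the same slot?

4

Calculus, Algebra, Logic, Statistics pairwise conflict, so at least 4 time slots are needed.
Using 4 time slots: Geology=1, Chemistry=2, Econ=1, Calculus=4, Algebra=3, History=3, Music=4, Logic=2, Statistics=1. No two conflicting exams share a time slot.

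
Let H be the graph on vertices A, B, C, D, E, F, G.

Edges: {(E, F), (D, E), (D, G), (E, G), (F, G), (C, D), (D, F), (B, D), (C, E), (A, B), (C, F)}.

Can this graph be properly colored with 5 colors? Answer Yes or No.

The chromatic number is 4. D, E, F, G are pairwise adjacent (a clique of size 4), so at least 4 colors are needed.
4 colors suffice: color red → {A, D}; color blue → {B, E}; color green → {F}; color yellow → {C, G}.
Since 5 ≥ 4, a proper 5-coloring certainly exists.

Yes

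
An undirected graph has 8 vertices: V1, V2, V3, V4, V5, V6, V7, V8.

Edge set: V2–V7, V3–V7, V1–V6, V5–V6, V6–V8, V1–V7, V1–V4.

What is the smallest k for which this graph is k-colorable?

2

V1 and V4 are adjacent, so at least 2 colors are needed.
2 colors suffice: V1=red, V2=red, V3=red, V4=blue, V5=red, V6=blue, V7=blue, V8=red. Every edge joins two different colors.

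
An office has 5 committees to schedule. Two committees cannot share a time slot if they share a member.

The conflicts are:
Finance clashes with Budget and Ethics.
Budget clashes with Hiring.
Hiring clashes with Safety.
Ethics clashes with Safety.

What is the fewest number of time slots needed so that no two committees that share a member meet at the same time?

The cycle Safety-Ethics-Finance-Budget-Hiring-Safety has odd length 5, so it cannot be 2-colored; at least 3 time slots are needed.
A valid assignment using 3 time slots: Finance=1, Budget=2, Hiring=1, Ethics=2, Safety=3. No two conflicting committees share a time slot.

3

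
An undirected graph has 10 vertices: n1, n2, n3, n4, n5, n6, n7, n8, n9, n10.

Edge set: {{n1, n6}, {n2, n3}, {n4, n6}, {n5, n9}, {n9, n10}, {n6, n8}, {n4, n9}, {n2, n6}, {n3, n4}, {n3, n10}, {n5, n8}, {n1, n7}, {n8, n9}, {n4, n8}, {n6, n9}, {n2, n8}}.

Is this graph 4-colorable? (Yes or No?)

The chromatic number is 4. n4, n6, n8, n9 are pairwise adjacent (a clique of size 4), so at least 4 colors are needed.
4 colors suffice: n1=R, n2=Y, n3=R, n4=Y, n5=G, n6=G, n7=B, n8=B, n9=R, n10=B.
That is already a proper 4-coloring.

Yes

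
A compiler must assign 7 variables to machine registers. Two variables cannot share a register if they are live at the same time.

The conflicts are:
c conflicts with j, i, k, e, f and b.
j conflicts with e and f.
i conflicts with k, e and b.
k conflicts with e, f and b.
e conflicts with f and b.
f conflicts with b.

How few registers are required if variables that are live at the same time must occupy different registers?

5

c, i, k, e, b all conflict with each other, so at least 5 registers are needed.
A valid assignment using 5 registers: c=1, j=3, i=4, k=5, e=2, f=4, b=3. Every pair that conflicts lands in different registers.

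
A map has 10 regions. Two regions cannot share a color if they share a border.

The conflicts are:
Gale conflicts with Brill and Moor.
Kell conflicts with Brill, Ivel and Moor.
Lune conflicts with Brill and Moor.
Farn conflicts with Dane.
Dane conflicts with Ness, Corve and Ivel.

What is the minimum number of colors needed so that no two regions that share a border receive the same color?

Lune and Brill conflict, so at least 2 colors are needed.
One proper 2-coloring: Gale=1, Kell=1, Lune=1, Farn=2, Brill=2, Dane=1, Ness=2, Corve=2, Ivel=2, Moor=2. Each listed conflict is separated.

2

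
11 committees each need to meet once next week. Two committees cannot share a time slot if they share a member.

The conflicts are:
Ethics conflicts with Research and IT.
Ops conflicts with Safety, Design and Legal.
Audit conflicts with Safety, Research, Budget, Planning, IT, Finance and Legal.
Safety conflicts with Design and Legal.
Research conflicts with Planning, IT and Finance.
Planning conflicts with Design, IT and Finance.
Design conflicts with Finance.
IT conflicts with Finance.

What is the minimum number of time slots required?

Audit, Research, Planning, IT, Finance are mutually in conflict, so at least 5 time slots are needed.
5 time slots suffice: time slot 1 → {Ethics, Audit, Design}; time slot 2 → {Safety, Research, Budget}; time slot 3 → {Ops, Planning}; time slot 4 → {Finance, Legal}; time slot 5 → {IT}. No two conflicting committees share a time slot.

5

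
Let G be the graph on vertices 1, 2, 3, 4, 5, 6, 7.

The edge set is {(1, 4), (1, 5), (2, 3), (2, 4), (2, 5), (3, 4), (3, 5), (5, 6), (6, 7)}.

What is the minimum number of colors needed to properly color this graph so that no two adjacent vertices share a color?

3

2, 3, 4 are mutually adjacent, so at least 3 colors are needed.
3 colors suffice: color a → {4, 5, 7}; color b → {1, 3, 6}; color c → {2}. No two adjacent vertices share a color.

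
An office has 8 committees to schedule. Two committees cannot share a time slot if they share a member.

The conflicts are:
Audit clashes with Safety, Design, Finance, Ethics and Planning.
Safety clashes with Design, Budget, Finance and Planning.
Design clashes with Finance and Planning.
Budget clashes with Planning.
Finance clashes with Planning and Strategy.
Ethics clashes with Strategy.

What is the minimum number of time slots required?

Audit, Safety, Design, Finance, Planning pairwise conflict, so at least 5 time slots are needed.
5 time slots suffice: time slot 1 → {Audit, Budget, Strategy}; time slot 2 → {Ethics, Planning}; time slot 3 → {Safety}; time slot 4 → {Finance}; time slot 5 → {Design}. Every pair that conflicts lands in different time slots.

5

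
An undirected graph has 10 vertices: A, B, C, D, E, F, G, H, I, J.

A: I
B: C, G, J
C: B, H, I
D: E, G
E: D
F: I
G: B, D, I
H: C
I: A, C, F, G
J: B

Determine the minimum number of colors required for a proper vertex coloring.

A and I are adjacent, so at least 2 colors are needed.
2 colors suffice: color 1 → {B, D, H, I}; color 2 → {A, C, E, F, G, J}. Each edge has distinct colors on its endpoints.

2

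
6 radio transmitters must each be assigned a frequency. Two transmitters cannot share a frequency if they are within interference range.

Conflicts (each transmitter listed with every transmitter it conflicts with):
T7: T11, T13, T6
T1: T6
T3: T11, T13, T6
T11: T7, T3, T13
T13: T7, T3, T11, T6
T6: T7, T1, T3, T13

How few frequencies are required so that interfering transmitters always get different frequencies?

3

T7, T13, T6 all conflict with each other, so at least 3 frequencies are needed.
3 frequencies suffice: frequency 1 → {T11, T6}; frequency 2 → {T1, T13}; frequency 3 → {T7, T3}. Every pair that conflicts lands in different frequencies.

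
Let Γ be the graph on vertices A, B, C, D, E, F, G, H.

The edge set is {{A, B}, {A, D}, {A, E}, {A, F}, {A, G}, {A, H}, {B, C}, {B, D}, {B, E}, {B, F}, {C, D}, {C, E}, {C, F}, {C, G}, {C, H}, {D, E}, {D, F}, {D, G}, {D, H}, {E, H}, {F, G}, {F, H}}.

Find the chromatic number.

4

A, B, D, F form a clique, so at least 4 colors are needed.
One proper 4-coloring: A=2, B=4, C=2, D=1, E=3, F=3, G=4, H=4. Every edge joins two different colors.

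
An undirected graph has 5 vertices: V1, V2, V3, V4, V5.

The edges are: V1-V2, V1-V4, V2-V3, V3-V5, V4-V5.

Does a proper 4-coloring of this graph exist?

Yes

The chromatic number is 3. The cycle V2-V1-V4-V5-V3-V2 has odd length 5, so it cannot be 2-colored; at least 3 colors are needed.
3 colors suffice: color 1 → {V2, V4}; color 2 → {V1, V5}; color 3 → {V3}.
Since 4 ≥ 3, a proper 4-coloring certainly exists.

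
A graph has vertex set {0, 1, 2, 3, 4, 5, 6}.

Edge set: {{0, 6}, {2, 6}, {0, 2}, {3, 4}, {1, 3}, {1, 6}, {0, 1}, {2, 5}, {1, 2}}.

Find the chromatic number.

0, 1, 2, 6 form a clique, so at least 4 colors are needed.
4 colors suffice: 0=green, 1=blue, 2=red, 3=red, 4=blue, 5=blue, 6=yellow. No two adjacent vertices share a color.

4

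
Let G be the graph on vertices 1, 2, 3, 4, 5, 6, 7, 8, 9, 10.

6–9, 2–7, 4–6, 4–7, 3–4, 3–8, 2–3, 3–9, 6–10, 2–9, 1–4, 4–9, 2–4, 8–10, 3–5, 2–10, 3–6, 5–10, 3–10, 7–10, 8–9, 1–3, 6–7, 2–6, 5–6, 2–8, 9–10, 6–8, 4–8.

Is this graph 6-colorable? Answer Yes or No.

Yes

The chromatic number is 6. 2, 3, 4, 6, 8, 9 form a clique, so at least 6 colors are needed.
6 colors suffice: color red → {1, 6}; color blue → {3, 7}; color green → {4, 10}; color yellow → {2, 5}; color purple → {9}; color orange → {8}.
That is already a proper 6-coloring.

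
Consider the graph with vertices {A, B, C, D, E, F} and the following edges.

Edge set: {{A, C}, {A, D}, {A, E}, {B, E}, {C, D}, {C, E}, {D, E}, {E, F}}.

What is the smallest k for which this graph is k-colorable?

4

A, C, D, E are mutually adjacent (a clique of size 4), so at least 4 colors are needed.
One proper 4-coloring: A=4, B=2, C=3, D=2, E=1, F=2. No two adjacent vertices share a color.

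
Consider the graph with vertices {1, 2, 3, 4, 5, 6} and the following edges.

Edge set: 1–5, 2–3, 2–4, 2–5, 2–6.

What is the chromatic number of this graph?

2 and 5 are adjacent, so at least 2 colors are needed.
2 colors suffice: color a → {1, 2}; color b → {3, 4, 5, 6}. Each edge has distinct colors on its endpoints.

2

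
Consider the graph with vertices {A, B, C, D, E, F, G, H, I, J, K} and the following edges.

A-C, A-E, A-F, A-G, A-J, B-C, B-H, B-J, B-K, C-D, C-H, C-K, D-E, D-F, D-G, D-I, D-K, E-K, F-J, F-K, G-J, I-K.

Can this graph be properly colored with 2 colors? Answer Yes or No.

D, F, K form a triangle, so at least 3 colors are needed.
So 2 colors are not enough.

No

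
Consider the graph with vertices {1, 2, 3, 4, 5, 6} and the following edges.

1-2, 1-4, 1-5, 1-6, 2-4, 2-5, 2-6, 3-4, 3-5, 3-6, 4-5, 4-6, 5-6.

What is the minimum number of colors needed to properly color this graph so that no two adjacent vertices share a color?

5

1, 2, 4, 5, 6 form a clique, so at least 5 colors are needed.
5 colors suffice: 1=yellow, 2=purple, 3=yellow, 4=blue, 5=green, 6=red. Each edge has distinct colors on its endpoints.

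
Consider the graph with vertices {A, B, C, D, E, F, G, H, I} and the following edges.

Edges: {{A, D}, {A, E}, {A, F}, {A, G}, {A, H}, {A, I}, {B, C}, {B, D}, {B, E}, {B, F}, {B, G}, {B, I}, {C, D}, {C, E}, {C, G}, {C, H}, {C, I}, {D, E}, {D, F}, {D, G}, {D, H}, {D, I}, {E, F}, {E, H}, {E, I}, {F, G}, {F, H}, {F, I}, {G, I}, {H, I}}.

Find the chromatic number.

6

A, D, E, F, H, I are mutually adjacent (a clique of size 6), so at least 6 colors are needed.
6 colors suffice: A=5, B=5, C=3, D=2, E=4, F=3, G=4, H=6, I=1. No two adjacent vertices share a color.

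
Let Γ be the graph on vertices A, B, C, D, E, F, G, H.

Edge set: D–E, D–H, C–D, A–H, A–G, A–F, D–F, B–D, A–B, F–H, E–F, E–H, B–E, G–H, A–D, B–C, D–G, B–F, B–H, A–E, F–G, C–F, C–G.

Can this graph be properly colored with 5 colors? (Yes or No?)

No

A, B, D, E, F, H are mutually adjacent (a clique of size 6), so at least 6 colors are needed.
So 5 colors are not enough.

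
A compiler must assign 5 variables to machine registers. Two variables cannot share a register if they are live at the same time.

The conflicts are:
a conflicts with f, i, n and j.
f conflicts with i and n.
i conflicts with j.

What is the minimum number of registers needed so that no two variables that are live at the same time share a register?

3

a, f, n pairwise conflict, so at least 3 registers are needed.
3 registers suffice: register 1 → {a}; register 2 → {f, j}; register 3 → {i, n}. Every pair that conflicts lands in different registers.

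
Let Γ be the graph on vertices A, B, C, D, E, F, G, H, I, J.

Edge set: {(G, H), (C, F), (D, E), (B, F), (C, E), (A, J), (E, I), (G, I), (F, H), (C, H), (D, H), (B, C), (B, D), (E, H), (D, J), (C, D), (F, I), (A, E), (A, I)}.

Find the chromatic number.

4

C, D, E, H are mutually adjacent (a clique of size 4), so at least 4 colors are needed.
4 colors suffice: A=3, B=3, C=4, D=2, E=1, F=1, G=1, H=3, I=2, J=1. Each edge has distinct colors on its endpoints.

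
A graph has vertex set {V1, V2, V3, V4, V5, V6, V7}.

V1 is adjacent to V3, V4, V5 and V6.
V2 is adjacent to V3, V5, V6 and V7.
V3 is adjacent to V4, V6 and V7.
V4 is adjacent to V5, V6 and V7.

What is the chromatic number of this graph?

4

V1, V3, V4, V6 are pairwise adjacent (a clique of size 4), so at least 4 colors are needed.
4 colors suffice: color red → {V2, V4}; color blue → {V3, V5}; color green → {V6, V7}; color yellow → {V1}. No two adjacent vertices share a color.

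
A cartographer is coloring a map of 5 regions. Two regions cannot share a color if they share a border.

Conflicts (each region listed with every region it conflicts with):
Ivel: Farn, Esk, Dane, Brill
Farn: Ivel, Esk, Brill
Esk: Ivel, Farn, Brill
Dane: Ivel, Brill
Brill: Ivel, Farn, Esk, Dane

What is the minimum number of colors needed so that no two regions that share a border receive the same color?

Ivel, Farn, Esk, Brill all conflict with each other, so at least 4 colors are needed.
4 colors suffice: color 1 → {Brill}; color 2 → {Ivel}; color 3 → {Farn, Dane}; color 4 → {Esk}. Each listed conflict is separated.

4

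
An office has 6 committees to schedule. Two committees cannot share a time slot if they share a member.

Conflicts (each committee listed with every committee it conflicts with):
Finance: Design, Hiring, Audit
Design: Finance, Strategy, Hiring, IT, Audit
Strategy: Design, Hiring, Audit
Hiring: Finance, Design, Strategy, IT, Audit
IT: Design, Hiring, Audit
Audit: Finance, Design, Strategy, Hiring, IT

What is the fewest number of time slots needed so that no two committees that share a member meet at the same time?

4

Design, Strategy, Hiring, Audit pairwise conflict, so at least 4 time slots are needed.
4 time slots suffice: Finance=4, Design=3, Strategy=4, Hiring=1, IT=4, Audit=2. Each listed conflict is separated.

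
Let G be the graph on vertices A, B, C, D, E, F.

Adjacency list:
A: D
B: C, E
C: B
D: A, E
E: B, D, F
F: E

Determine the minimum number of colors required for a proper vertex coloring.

D and E are adjacent, so at least 2 colors are needed.
2 colors suffice: color 1 → {A, C, E}; color 2 → {B, D, F}. Each edge has distinct colors on its endpoints.

2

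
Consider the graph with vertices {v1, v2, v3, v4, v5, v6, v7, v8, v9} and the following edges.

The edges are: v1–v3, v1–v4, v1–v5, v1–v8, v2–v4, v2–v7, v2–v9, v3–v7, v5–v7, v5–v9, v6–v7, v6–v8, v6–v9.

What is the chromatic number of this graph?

The cycle v8-v6-v7-v3-v1-v8 has odd length 5, so it cannot be 2-colored; at least 3 colors are needed.
3 colors suffice: color red → {v1, v7, v9}; color blue → {v2, v3, v5, v6}; color green → {v4, v8}. No two adjacent vertices share a color.

3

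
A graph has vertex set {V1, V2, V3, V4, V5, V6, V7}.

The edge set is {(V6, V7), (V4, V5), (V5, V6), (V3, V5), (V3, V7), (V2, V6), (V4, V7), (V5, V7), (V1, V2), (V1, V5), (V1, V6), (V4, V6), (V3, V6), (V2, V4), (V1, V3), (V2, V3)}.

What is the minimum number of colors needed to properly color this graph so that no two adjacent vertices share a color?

V1, V3, V5, V6 are mutually adjacent (a clique of size 4), so at least 4 colors are needed.
4 colors suffice: color 1 → {V6}; color 2 → {V3, V4}; color 3 → {V2, V5}; color 4 → {V1, V7}. No two adjacent vertices share a color.

4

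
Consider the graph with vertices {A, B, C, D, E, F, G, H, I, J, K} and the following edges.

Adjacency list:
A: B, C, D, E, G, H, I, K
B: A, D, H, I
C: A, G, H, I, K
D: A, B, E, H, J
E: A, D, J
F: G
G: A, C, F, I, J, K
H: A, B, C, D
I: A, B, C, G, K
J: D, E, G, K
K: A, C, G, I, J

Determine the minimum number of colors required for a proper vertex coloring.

5

A, C, G, I, K are pairwise adjacent (a clique of size 5), so at least 5 colors are needed.
One proper 5-coloring: A=red, B=green, C=purple, D=blue, E=green, F=red, G=blue, H=yellow, I=yellow, J=red, K=green. No two adjacent vertices share a color.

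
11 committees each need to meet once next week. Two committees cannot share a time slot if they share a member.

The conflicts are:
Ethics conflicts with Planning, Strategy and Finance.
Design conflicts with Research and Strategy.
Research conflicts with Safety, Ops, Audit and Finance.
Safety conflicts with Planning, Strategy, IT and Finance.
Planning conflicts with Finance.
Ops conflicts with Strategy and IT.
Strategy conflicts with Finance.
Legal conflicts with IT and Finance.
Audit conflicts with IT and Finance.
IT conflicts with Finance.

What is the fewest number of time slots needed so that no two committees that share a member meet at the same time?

Research, Safety, Finance are mutually in conflict, so at least 3 time slots are needed.
Using 3 time slots: Ethics=2, Design=1, Research=3, Safety=2, Planning=3, Ops=1, Strategy=3, Legal=2, Audit=2, IT=3, Finance=1. Each listed conflict is separated.

3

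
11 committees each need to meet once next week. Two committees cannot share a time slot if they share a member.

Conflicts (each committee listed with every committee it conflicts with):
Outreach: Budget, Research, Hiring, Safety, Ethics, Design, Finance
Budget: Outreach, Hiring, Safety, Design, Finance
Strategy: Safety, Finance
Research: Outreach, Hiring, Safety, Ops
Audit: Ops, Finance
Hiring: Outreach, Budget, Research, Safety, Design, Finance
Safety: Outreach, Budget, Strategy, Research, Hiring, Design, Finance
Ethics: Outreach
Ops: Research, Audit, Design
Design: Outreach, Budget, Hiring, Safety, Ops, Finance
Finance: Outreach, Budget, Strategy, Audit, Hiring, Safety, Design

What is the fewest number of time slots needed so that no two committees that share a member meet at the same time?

Outreach, Budget, Hiring, Safety, Design, Finance pairwise conflict, so at least 6 time slots are needed.
A valid assignment using 6 time slots: Outreach=2, Budget=6, Strategy=2, Research=3, Audit=2, Hiring=4, Safety=1, Ethics=1, Ops=1, Design=5, Finance=3. Each listed conflict is separated.

6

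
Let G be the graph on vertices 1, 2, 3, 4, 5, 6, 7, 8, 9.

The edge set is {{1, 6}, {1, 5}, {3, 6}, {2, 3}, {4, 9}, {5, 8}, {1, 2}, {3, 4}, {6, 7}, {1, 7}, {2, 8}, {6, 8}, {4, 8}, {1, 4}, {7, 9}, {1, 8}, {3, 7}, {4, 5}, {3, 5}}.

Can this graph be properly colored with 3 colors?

No

1, 4, 5, 8 are pairwise adjacent (a clique of size 4), so at least 4 colors are needed.
So 3 colors are not enough.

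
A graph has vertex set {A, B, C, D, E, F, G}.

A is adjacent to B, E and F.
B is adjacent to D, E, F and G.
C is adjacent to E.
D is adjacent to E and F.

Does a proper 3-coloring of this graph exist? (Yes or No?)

The chromatic number is 3. A, B, F are pairwise adjacent, so at least 3 colors are needed.
3 colors suffice: color red → {B, C}; color blue → {E, F, G}; color green → {A, D}.
That is already a proper 3-coloring.

Yes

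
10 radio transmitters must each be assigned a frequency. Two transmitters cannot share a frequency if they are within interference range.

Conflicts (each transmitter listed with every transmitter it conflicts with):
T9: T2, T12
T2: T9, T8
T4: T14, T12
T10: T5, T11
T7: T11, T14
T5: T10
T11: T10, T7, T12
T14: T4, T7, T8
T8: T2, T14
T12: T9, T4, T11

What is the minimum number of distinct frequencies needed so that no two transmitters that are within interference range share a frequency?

3

The cycle T11-T7-T14-T4-T12-T11 has odd length 5, so it cannot be 2-colored; at least 3 frequencies are needed.
3 frequencies suffice: frequency 1 → {T2, T5, T11, T14}; frequency 2 → {T10, T7, T8, T12}; frequency 3 → {T9, T4}. Every pair that conflicts lands in different frequencies.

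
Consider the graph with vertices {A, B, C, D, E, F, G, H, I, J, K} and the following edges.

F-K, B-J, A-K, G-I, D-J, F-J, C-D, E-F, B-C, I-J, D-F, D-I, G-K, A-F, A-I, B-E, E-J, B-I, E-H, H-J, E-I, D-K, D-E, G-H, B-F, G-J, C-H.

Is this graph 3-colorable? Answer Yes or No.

B, E, I, J are pairwise adjacent (a clique of size 4), so at least 4 colors are needed.
So 3 colors are not enough.

No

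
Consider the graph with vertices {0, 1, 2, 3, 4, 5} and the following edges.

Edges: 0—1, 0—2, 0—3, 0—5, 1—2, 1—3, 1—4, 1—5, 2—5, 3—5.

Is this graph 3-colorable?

0, 1, 3, 5 are pairwise adjacent (a clique of size 4), so at least 4 colors are needed.
So 3 colors are not enough.

No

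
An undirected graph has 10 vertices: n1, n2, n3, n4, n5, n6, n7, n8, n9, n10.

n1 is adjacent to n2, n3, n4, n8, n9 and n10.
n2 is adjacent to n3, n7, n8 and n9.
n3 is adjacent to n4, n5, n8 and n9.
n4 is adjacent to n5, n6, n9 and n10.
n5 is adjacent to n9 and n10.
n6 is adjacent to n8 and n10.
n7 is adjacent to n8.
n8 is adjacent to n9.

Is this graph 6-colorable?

The chromatic number is 5. n1, n2, n3, n8, n9 form a clique, so at least 5 colors are needed.
One proper 5-coloring: n1=R, n2=P, n3=Y, n4=B, n5=R, n6=R, n7=R, n8=B, n9=G, n10=G.
Since 6 ≥ 5, a proper 6-coloring certainly exists.

Yes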